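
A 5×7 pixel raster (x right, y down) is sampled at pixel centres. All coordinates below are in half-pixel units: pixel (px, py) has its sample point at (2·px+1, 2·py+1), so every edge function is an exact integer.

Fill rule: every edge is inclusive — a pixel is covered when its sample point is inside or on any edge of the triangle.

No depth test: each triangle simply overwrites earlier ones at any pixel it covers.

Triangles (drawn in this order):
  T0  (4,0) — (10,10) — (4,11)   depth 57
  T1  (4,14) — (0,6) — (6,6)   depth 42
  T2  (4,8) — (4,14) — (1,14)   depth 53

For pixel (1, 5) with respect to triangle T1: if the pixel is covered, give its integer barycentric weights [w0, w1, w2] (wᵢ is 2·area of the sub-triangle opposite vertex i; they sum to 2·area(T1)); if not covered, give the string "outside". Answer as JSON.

T0:
  2·area = 66
  edge (4, 0)→(10, 10): d=(6,10) inclusive
  edge (10, 10)→(4, 11): d=(-6,1) inclusive
  edge (4, 11)→(4, 0): d=(0,-11) inclusive
    (2,1)@(5, 3): e=[8,47,11] → X
    (3,1)@(7, 3): e=[-12,45,33] → .
    (2,2)@(5, 5): e=[20,35,11] → X
    (3,2)@(7, 5): e=[0,33,33] → X  [on edge]
    (4,2)@(9, 5): e=[-20,31,55] → .
    (2,3)@(5, 7): e=[32,23,11] → X
    (4,3)@(9, 7): e=[-8,19,55] → .
    (2,4)@(5, 9): e=[44,11,11] → X
    (4,4)@(9, 9): e=[4,7,55] → X
    (2,5)@(5, 11): e=[56,-1,11] → .
    (3,5)@(7, 11): e=[36,-3,33] → .
    (4,5)@(9, 11): e=[16,-5,55] → .
  covered (8 px):
    . . . . .
    . . X . .
    . . X X .
    . . X X .
    . . X X X
    . . . . .
    . . . . .
T1:
  2·area = 48
  edge (4, 14)→(0, 6): d=(-4,-8) inclusive
  edge (0, 6)→(6, 6): d=(6,0) inclusive
  edge (6, 6)→(4, 14): d=(-2,8) inclusive
    (0,3)@(1, 7): e=[4,6,38] → X
    (1,3)@(3, 7): e=[20,6,22] → X
    (2,3)@(5, 7): e=[36,6,6] → X
    (3,3)@(7, 7): e=[52,6,-10] → .
    (0,4)@(1, 9): e=[-4,18,34] → .
    (1,4)@(3, 9): e=[12,18,18] → X
    (3,4)@(7, 9): e=[44,18,-14] → .
    (1,5)@(3, 11): e=[4,30,14] → X
    (2,5)@(5, 11): e=[20,30,-2] → .
    (1,6)@(3, 13): e=[-4,42,10] → .
  covered (6 px):
    . . . . .
    . . . . .
    . . . . .
    X X X . .
    . X X . .
    . X . . .
    . . . . .
T2:
  2·area = 18
  edge (4, 8)→(4, 14): d=(0,6) inclusive
  edge (4, 14)→(1, 14): d=(-3,0) inclusive
  edge (1, 14)→(4, 8): d=(3,-6) inclusive
    (1,5)@(3, 11): e=[6,9,3] → X
    (2,5)@(5, 11): e=[-6,9,15] → .
    (1,6)@(3, 13): e=[6,3,9] → X
    (2,6)@(5, 13): e=[-6,3,21] → .
  covered (2 px):
    . . . . .
    . . . . .
    . . . . .
    . . . . .
    . . . . .
    . X . . .
    . X . . .

Result: [30,14,4]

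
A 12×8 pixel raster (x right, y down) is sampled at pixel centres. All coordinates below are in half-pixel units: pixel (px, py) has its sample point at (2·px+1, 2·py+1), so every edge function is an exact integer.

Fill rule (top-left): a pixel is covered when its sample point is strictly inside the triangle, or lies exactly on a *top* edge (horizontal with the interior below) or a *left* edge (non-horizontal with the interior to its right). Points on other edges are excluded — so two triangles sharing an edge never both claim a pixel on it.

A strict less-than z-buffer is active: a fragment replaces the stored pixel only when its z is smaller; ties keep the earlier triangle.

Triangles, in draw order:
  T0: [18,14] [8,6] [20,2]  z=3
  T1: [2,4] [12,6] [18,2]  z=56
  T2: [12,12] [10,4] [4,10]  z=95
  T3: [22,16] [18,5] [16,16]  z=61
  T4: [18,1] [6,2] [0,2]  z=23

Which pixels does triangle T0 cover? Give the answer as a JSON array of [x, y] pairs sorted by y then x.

T0:
  2·area = 136
  edge (18, 14)→(8, 6): d=(-10,-8) top-left  bias=+0
  edge (8, 6)→(20, 2): d=(12,-4) top-left  bias=+0
  edge (20, 2)→(18, 14): d=(-2,12) right/bottom  bias=-1
    (11,0)@(23, 1): e=[170,0,-34] → ·  [on edge]
    (8,1)@(17, 3): e=[102,0,34] → █  [on edge]
    (9,1)@(19, 3): e=[118,8,10] → █
    (10,1)@(21, 3): e=[134,16,-14] → ·
    (5,2)@(11, 5): e=[34,0,102] → █  [on edge]
    (6,2)@(13, 5): e=[50,8,78] → █
    (7,2)@(15, 5): e=[66,16,54] → █
    (10,2)@(21, 5): e=[114,40,-18] → ·
    (2,3)@(5, 7): e=[-34,0,170] → ·  [on edge]
    (5,3)@(11, 7): e=[14,24,98] → █
    (10,3)@(21, 7): e=[94,64,-22] → ·
    (5,4)@(11, 9): e=[-6,48,94] → ·
  covered (18 px):
    · · · · · · · · · · · ·
    · · · · · · · · █ █ · ·
    · · · · · █ █ █ █ █ · ·
    · · · · · █ █ █ █ █ · ·
    · · · · · · █ █ █ · · ·
    · · · · · · · █ █ · · ·
    · · · · · · · · █ · · ·
    · · · · · · · · · · · ·
T1:
  2·area = 52  (B↔C swapped to make it positive)
  edge (2, 4)→(18, 2): d=(16,-2) top-left  bias=+0
  edge (18, 2)→(12, 6): d=(-6,4) right/bottom  bias=-1
  edge (12, 6)→(2, 4): d=(-10,-2) top-left  bias=+0
    (5,1)@(11, 3): e=[2,22,28] → █
    (6,1)@(13, 3): e=[6,14,32] → █
    (7,1)@(15, 3): e=[10,6,36] → █
    (8,1)@(17, 3): e=[14,-2,40] → ·
    (3,2)@(7, 5): e=[26,26,0] → █  [on edge]
    (4,2)@(9, 5): e=[30,18,4] → █
    (7,2)@(15, 5): e=[42,-6,16] → ·
    (3,3)@(7, 7): e=[58,14,-20] → ·
    (4,3)@(9, 7): e=[62,6,-16] → ·
    (5,3)@(11, 7): e=[66,-2,-12] → ·
    (6,3)@(13, 7): e=[70,-10,-8] → ·
    (8,3)@(17, 7): e=[78,-26,0] → ·  [on edge]
  covered (7 px):
    · · · · · · · · · · · ·
    · · · · · █ █ █ · · · ·
    · · · █ █ █ █ · · · · ·
    · · · · · · · · · · · ·
    · · · · · · · · · · · ·
    · · · · · · · · · · · ·
    · · · · · · · · · · · ·
    · · · · · · · · · · · ·
T2:
  2·area = 60  (B↔C swapped to make it positive)
  edge (12, 12)→(4, 10): d=(-8,-2) top-left  bias=+0
  edge (4, 10)→(10, 4): d=(6,-6) top-left  bias=+0
  edge (10, 4)→(12, 12): d=(2,8) right/bottom  bias=-1
    (6,0)@(13, 1): e=[90,0,-30] → ·  [on edge]
    (5,1)@(11, 3): e=[70,0,-10] → ·  [on edge]
    (4,2)@(9, 5): e=[50,0,10] → █  [on edge]
    (5,2)@(11, 5): e=[54,12,-6] → ·
    (3,3)@(7, 7): e=[30,0,30] → █  [on edge]
    (5,3)@(11, 7): e=[38,24,-2] → ·
    (2,4)@(5, 9): e=[10,0,50] → █  [on edge]
    (5,4)@(11, 9): e=[22,36,2] → █
    (6,4)@(13, 9): e=[26,48,-14] → ·
    (1,5)@(3, 11): e=[-10,0,70] → ·  [on edge]
    (2,5)@(5, 11): e=[-6,12,54] → ·
    (3,5)@(7, 11): e=[-2,24,38] → ·
    (0,6)@(1, 13): e=[-30,0,90] → ·  [on edge]
  covered (9 px):
    · · · · · · · · · · · ·
    · · · · · · · · · · · ·
    · · · · █ · · · · · · ·
    · · · █ █ · · · · · · ·
    · · █ █ █ █ · · · · · ·
    · · · · █ █ · · · · · ·
    · · · · · · · · · · · ·
    · · · · · · · · · · · ·
T3:
  2·area = 66  (B↔C swapped to make it positive)
  edge (22, 16)→(16, 16): d=(-6,0) right/bottom  bias=-1
  edge (16, 16)→(18, 5): d=(2,-11) top-left  bias=+0
  edge (18, 5)→(22, 16): d=(4,11) right/bottom  bias=-1
    (9,4)@(19, 9): e=[42,19,5] → █
    (10,4)@(21, 9): e=[42,41,-17] → ·
    (8,5)@(17, 11): e=[30,1,35] → █
    (10,5)@(21, 11): e=[30,45,-9] → ·
    (8,6)@(17, 13): e=[18,5,43] → █
    (10,6)@(21, 13): e=[18,49,-1] → ·
    (8,7)@(17, 15): e=[6,9,51] → █
    (10,7)@(21, 15): e=[6,53,7] → █
    (11,7)@(23, 15): e=[6,75,-15] → ·
  covered (8 px):
    · · · · · · · · · · · ·
    · · · · · · · · · · · ·
    · · · · · · · · · · · ·
    · · · · · · · · · · · ·
    · · · · · · · · · █ · ·
    · · · · · · · · █ █ · ·
    · · · · · · · · █ █ · ·
    · · · · · · · · █ █ █ ·
T4:
  2·area = 6
  edge (18, 1)→(6, 2): d=(-12,1) right/bottom  bias=-1
  edge (6, 2)→(0, 2): d=(-6,0) right/bottom  bias=-1
  edge (0, 2)→(18, 1): d=(18,-1) top-left  bias=+0
  covered (0 px):
    · · · · · · · · · · · ·
    · · · · · · · · · · · ·
    · · · · · · · · · · · ·
    · · · · · · · · · · · ·
    · · · · · · · · · · · ·
    · · · · · · · · · · · ·
    · · · · · · · · · · · ·
    · · · · · · · · · · · ·

Final: [[8,1],[9,1],[5,2],[6,2],[7,2],[8,2],[9,2],[5,3],[6,3],[7,3],[8,3],[9,3],[6,4],[7,4],[8,4],[7,5],[8,5],[8,6]]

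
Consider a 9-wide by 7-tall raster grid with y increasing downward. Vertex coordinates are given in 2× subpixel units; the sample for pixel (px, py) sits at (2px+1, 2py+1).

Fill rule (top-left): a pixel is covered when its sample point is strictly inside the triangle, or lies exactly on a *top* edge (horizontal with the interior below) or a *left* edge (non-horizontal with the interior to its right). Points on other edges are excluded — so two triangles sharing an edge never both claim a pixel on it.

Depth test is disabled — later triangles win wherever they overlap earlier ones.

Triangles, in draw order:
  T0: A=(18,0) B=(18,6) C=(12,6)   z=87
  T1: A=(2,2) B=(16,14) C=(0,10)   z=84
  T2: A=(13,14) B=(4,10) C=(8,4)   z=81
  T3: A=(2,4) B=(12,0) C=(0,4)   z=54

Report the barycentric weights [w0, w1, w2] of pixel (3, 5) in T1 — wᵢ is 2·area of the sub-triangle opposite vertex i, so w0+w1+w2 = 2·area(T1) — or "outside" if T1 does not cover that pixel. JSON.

T0:
  2·area = 36
  edge (18, 0)→(18, 6): d=(0,6) right/bottom  bias=-1
  edge (18, 6)→(12, 6): d=(-6,0) right/bottom  bias=-1
  edge (12, 6)→(18, 0): d=(6,-6) top-left  bias=+0
    (8,0)@(17, 1): e=[6,30,0] → #  [on edge]
    (7,1)@(15, 3): e=[18,18,0] → #  [on edge]
    (6,2)@(13, 5): e=[30,6,0] → #  [on edge]
    (5,3)@(11, 7): e=[42,-6,0] → ·  [on edge]
    (6,3)@(13, 7): e=[30,-6,12] → ·
    (7,3)@(15, 7): e=[18,-6,24] → ·
    (8,3)@(17, 7): e=[6,-6,36] → ·
    (4,4)@(9, 9): e=[54,-18,0] → ·  [on edge]
    (3,5)@(7, 11): e=[66,-30,0] → ·  [on edge]
    (2,6)@(5, 13): e=[78,-42,0] → ·  [on edge]
  covered (6 px):
    · · · · · · · · #
    · · · · · · · # #
    · · · · · · # # #
    · · · · · · · · ·
    · · · · · · · · ·
    · · · · · · · · ·
    · · · · · · · · ·
T1:
  2·area = 136
  edge (2, 2)→(16, 14): d=(14,12) right/bottom  bias=-1
  edge (16, 14)→(0, 10): d=(-16,-4) top-left  bias=+0
  edge (0, 10)→(2, 2): d=(2,-8) top-left  bias=+0
    (1,1)@(3, 3): e=[2,124,10] → #
    (2,1)@(5, 3): e=[-22,132,26] → ·
    (1,2)@(3, 5): e=[30,92,14] → #
    (2,2)@(5, 5): e=[6,100,30] → #
    (3,2)@(7, 5): e=[-18,108,46] → ·
    (0,3)@(1, 7): e=[82,52,2] → #
    (3,3)@(7, 7): e=[10,76,50] → #
    (4,3)@(9, 7): e=[-14,84,66] → ·
    (0,4)@(1, 9): e=[110,20,6] → #
    (4,4)@(9, 9): e=[14,52,70] → #
    (5,4)@(11, 9): e=[-10,60,86] → ·
    (0,5)@(1, 11): e=[138,-12,10] → ·
  covered (17 px):
    · · · · · · · · ·
    · # · · · · · · ·
    · # # · · · · · ·
    # # # # · · · · ·
    # # # # # · · · ·
    · · # # # # · · ·
    · · · · · · # · ·
T2:
  2·area = 70
  edge (13, 14)→(4, 10): d=(-9,-4) top-left  bias=+0
  edge (4, 10)→(8, 4): d=(4,-6) top-left  bias=+0
  edge (8, 4)→(13, 14): d=(5,10) right/bottom  bias=-1
    (3,3)@(7, 7): e=[39,6,25] → #
    (4,3)@(9, 7): e=[47,18,5] → #
    (5,3)@(11, 7): e=[55,30,-15] → ·
    (2,4)@(5, 9): e=[13,2,55] → #
    (5,4)@(11, 9): e=[37,38,-5] → ·
    (2,5)@(5, 11): e=[-5,10,65] → ·
    (3,5)@(7, 11): e=[3,22,45] → #
    (5,5)@(11, 11): e=[19,46,5] → #
    (6,5)@(13, 11): e=[27,58,-15] → ·
    (3,6)@(7, 13): e=[-15,30,55] → ·
    (4,6)@(9, 13): e=[-7,42,35] → ·
    (5,6)@(11, 13): e=[1,54,15] → #
  covered (9 px):
    · · · · · · · · ·
    · · · · · · · · ·
    · · · · · · · · ·
    · · · # # · · · ·
    · · # # # · · · ·
    · · · # # # · · ·
    · · · · · # · · ·
T3:
  2·area = 8  (B↔C swapped to make it positive)
  edge (2, 4)→(0, 4): d=(-2,0) right/bottom  bias=-1
  edge (0, 4)→(12, 0): d=(12,-4) top-left  bias=+0
  edge (12, 0)→(2, 4): d=(-10,4) right/bottom  bias=-1
    (4,0)@(9, 1): e=[6,0,2] → #  [on edge]
    (5,0)@(11, 1): e=[6,8,-6] → ·
    (1,1)@(3, 3): e=[2,0,6] → #  [on edge]
    (2,1)@(5, 3): e=[2,8,-2] → ·
    (4,1)@(9, 3): e=[2,24,-18] → ·
    (1,2)@(3, 5): e=[-2,24,-14] → ·
  covered (2 px):
    · · · · # · · · ·
    · # · · · · · · ·
    · · · · · · · · ·
    · · · · · · · · ·
    · · · · · · · · ·
    · · · · · · · · ·
    · · · · · · · · ·

Answer: [12,58,66]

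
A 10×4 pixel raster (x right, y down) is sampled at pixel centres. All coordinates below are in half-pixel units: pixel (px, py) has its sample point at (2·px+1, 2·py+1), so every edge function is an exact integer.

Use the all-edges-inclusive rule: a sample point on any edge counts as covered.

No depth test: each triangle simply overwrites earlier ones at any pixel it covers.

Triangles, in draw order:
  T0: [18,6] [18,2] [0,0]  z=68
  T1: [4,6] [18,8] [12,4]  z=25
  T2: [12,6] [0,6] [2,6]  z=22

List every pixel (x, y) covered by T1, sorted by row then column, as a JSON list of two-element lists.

T0:
  2·area = 72  (B↔C swapped to make it positive)
  edge (18, 6)→(0, 0): d=(-18,-6) inclusive
  edge (0, 0)→(18, 2): d=(18,2) inclusive
  edge (18, 2)→(18, 6): d=(0,4) inclusive
    (1,0)@(3, 1): e=[0,12,60] → #  [on edge]
    (2,0)@(5, 1): e=[12,8,52] → #
    (3,0)@(7, 1): e=[24,4,44] → #
    (4,0)@(9, 1): e=[36,0,36] → #  [on edge]
    (5,0)@(11, 1): e=[48,-4,28] → ·
    (1,1)@(3, 3): e=[-36,48,60] → ·
    (2,1)@(5, 3): e=[-24,44,52] → ·
    (3,1)@(7, 3): e=[-12,40,44] → ·
    (4,1)@(9, 3): e=[0,36,36] → #  [on edge]
    (5,1)@(11, 3): e=[12,32,28] → #
    (6,1)@(13, 3): e=[24,28,20] → #
    (7,1)@(15, 3): e=[36,24,12] → #
    (7,2)@(15, 5): e=[0,60,12] → #  [on edge]
  covered (11 px):
    · # # # # · · · · ·
    · · · · # # # # # ·
    · · · · · · · # # ·
    · · · · · · · · · ·
T1:
  2·area = 44  (B↔C swapped to make it positive)
  edge (4, 6)→(12, 4): d=(8,-2) inclusive
  edge (12, 4)→(18, 8): d=(6,4) inclusive
  edge (18, 8)→(4, 6): d=(-14,-2) inclusive
    (4,2)@(9, 5): e=[2,18,24] → #
    (5,2)@(11, 5): e=[6,10,28] → #
    (6,2)@(13, 5): e=[10,2,32] → #
    (7,2)@(15, 5): e=[14,-6,36] → ·
    (4,3)@(9, 7): e=[18,30,-4] → ·
    (5,3)@(11, 7): e=[22,22,0] → #  [on edge]
    (7,3)@(15, 7): e=[30,6,8] → #
    (8,3)@(17, 7): e=[34,-2,12] → ·
  covered (6 px):
    · · · · · · · · · ·
    · · · · · · · · · ·
    · · · · # # # · · ·
    · · · · · # # # · ·
T2:
  degenerate (2·area = 0) — covers nothing

Final: [[4,2],[5,2],[6,2],[5,3],[6,3],[7,3]]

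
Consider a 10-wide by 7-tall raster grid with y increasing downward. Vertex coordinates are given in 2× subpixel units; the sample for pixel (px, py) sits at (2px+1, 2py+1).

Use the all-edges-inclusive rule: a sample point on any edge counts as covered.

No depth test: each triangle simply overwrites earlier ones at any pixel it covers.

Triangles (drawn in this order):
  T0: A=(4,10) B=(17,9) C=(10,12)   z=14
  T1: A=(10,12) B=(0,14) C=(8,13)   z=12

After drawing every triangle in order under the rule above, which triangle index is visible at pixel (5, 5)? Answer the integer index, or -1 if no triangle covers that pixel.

T0:
  2·area = 32
  edge (4, 10)→(17, 9): d=(13,-1) inclusive
  edge (17, 9)→(10, 12): d=(-7,3) inclusive
  edge (10, 12)→(4, 10): d=(-6,-2) inclusive
    (0,4)@(1, 9): e=[-16,48,0] → .  [on edge]
    (8,4)@(17, 9): e=[0,0,32] → X  [on edge]
    (9,4)@(19, 9): e=[2,-6,36] → .
    (3,5)@(7, 11): e=[16,16,0] → X  [on edge]
    (4,5)@(9, 11): e=[18,10,4] → X
    (5,5)@(11, 11): e=[20,4,8] → X
    (6,5)@(13, 11): e=[22,-2,12] → .
    (8,5)@(17, 11): e=[26,-14,20] → .
    (3,6)@(7, 13): e=[42,2,-12] → .
    (4,6)@(9, 13): e=[44,-4,-8] → .
    (5,6)@(11, 13): e=[46,-10,-4] → .
    (6,6)@(13, 13): e=[48,-16,0] → .  [on edge]
  covered (4 px):
    . . . . . . . . . .
    . . . . . . . . . .
    . . . . . . . . . .
    . . . . . . . . . .
    . . . . . . . . X .
    . . . X X X . . . .
    . . . . . . . . . .
T1:
  2·area = 6  (B↔C swapped to make it positive)
  edge (10, 12)→(8, 13): d=(-2,1) inclusive
  edge (8, 13)→(0, 14): d=(-8,1) inclusive
  edge (0, 14)→(10, 12): d=(10,-2) inclusive
    (7,5)@(15, 11): e=[-3,9,0] → .  [on edge]
    (2,6)@(5, 13): e=[3,3,0] → X  [on edge]
    (3,6)@(7, 13): e=[1,1,4] → X
    (4,6)@(9, 13): e=[-1,-1,8] → .
  covered (2 px):
    . . . . . . . . . .
    . . . . . . . . . .
    . . . . . . . . . .
    . . . . . . . . . .
    . . . . . . . . . .
    . . . . . . . . . .
    . . X X . . . . . .

Z-buffer (winner per pixel, '.' = empty):
  . . . . . . . . . .
  . . . . . . . . . .
  . . . . . . . . . .
  . . . . . . . . . .
  . . . . . . . . 0 .
  . . . 0 0 0 . . . .
  . . 1 1 . . . . . .

Result: 0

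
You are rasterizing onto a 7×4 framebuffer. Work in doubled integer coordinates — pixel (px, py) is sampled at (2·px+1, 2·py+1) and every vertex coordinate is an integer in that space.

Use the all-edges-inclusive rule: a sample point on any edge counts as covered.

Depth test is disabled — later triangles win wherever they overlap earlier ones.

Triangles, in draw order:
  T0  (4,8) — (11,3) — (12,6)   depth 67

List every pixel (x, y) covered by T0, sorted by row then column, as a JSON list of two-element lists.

T0:
  2·area = 26
  edge (4, 8)→(11, 3): d=(7,-5) inclusive
  edge (11, 3)→(12, 6): d=(1,3) inclusive
  edge (12, 6)→(4, 8): d=(-8,2) inclusive
    (5,1)@(11, 3): e=[0,0,26] → X  [on edge]
    (6,1)@(13, 3): e=[10,-6,22] → .
    (4,2)@(9, 5): e=[4,8,14] → X
    (6,2)@(13, 5): e=[24,-4,6] → .
    (3,3)@(7, 7): e=[8,16,2] → X
    (4,3)@(9, 7): e=[18,10,-2] → .
    (5,3)@(11, 7): e=[28,4,-6] → .
  covered (4 px):
    . . . . . . .
    . . . . . X .
    . . . . X X .
    . . . X . . .

Final: [[5,1],[4,2],[5,2],[3,3]]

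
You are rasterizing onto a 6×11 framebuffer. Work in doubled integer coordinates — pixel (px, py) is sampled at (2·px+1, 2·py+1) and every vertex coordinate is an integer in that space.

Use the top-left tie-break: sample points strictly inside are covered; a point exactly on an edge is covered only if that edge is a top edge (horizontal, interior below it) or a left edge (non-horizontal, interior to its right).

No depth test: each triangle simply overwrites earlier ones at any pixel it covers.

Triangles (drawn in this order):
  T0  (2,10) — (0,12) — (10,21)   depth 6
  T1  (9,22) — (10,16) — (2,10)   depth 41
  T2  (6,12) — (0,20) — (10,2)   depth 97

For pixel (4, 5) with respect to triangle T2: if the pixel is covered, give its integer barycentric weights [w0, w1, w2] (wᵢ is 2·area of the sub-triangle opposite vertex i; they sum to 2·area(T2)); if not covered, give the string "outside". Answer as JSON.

T0:
  2·area = 38  (B↔C swapped to make it positive)
  edge (2, 10)→(10, 21): d=(8,11) right/bottom  bias=-1
  edge (10, 21)→(0, 12): d=(-10,-9) top-left  bias=+0
  edge (0, 12)→(2, 10): d=(2,-2) top-left  bias=+0
    (5,0)@(11, 1): e=[-171,209,0] → ·  [on edge]
    (4,1)@(9, 3): e=[-133,171,0] → ·  [on edge]
    (3,2)@(7, 5): e=[-95,133,0] → ·  [on edge]
    (2,3)@(5, 7): e=[-57,95,0] → ·  [on edge]
    (1,4)@(3, 9): e=[-19,57,0] → ·  [on edge]
    (0,5)@(1, 11): e=[19,19,0] → #  [on edge]
    (1,5)@(3, 11): e=[-3,37,4] → ·
    (0,6)@(1, 13): e=[35,-1,4] → ·
    (1,6)@(3, 13): e=[13,17,8] → #
    (2,6)@(5, 13): e=[-9,35,12] → ·
    (1,7)@(3, 15): e=[29,-3,12] → ·
    (2,7)@(5, 15): e=[7,15,16] → #
  covered (4 px):
    · · · · · ·
    · · · · · ·
    · · · · · ·
    · · · · · ·
    · · · · · ·
    # · · · · ·
    · # · · · ·
    · · # · · ·
    · · · # · ·
    · · · · · ·
    · · · · · ·
T1:
  2·area = 54  (B↔C swapped to make it positive)
  edge (9, 22)→(2, 10): d=(-7,-12) top-left  bias=+0
  edge (2, 10)→(10, 16): d=(8,6) right/bottom  bias=-1
  edge (10, 16)→(9, 22): d=(-1,6) right/bottom  bias=-1
    (1,5)@(3, 11): e=[5,2,47] → #
    (2,5)@(5, 11): e=[29,-10,35] → ·
    (1,6)@(3, 13): e=[-9,18,45] → ·
    (2,6)@(5, 13): e=[15,6,33] → #
    (3,6)@(7, 13): e=[39,-6,21] → ·
    (2,7)@(5, 15): e=[1,22,31] → #
    (3,7)@(7, 15): e=[25,10,19] → #
    (4,7)@(9, 15): e=[49,-2,7] → ·
    (2,8)@(5, 17): e=[-13,38,29] → ·
    (3,8)@(7, 17): e=[11,26,17] → #
    (4,8)@(9, 17): e=[35,14,5] → #
    (5,8)@(11, 17): e=[59,2,-7] → ·
  covered (8 px):
    · · · · · ·
    · · · · · ·
    · · · · · ·
    · · · · · ·
    · · · · · ·
    · # · · · ·
    · · # · · ·
    · · # # · ·
    · · · # # ·
    · · · · # ·
    · · · · # ·
T2:
  2·area = 28
  edge (6, 12)→(0, 20): d=(-6,8) right/bottom  bias=-1
  edge (0, 20)→(10, 2): d=(10,-18) top-left  bias=+0
  edge (10, 2)→(6, 12): d=(-4,10) right/bottom  bias=-1
    (3,4)@(7, 9): e=[10,16,2] → #
    (4,4)@(9, 9): e=[-6,52,-18] → ·
    (2,5)@(5, 11): e=[14,0,14] → #  [on edge]
    (3,5)@(7, 11): e=[-2,36,-6] → ·
    (2,6)@(5, 13): e=[2,20,6] → #
    (3,6)@(7, 13): e=[-14,56,-14] → ·
    (1,7)@(3, 15): e=[6,4,18] → #
    (2,7)@(5, 15): e=[-10,40,-2] → ·
    (1,8)@(3, 17): e=[-6,24,10] → ·
  covered (4 px):
    · · · · · ·
    · · · · · ·
    · · · · · ·
    · · · · · ·
    · · · # · ·
    · · # · · ·
    · · # · · ·
    · # · · · ·
    · · · · · ·
    · · · · · ·
    · · · · · ·

Final: "outside"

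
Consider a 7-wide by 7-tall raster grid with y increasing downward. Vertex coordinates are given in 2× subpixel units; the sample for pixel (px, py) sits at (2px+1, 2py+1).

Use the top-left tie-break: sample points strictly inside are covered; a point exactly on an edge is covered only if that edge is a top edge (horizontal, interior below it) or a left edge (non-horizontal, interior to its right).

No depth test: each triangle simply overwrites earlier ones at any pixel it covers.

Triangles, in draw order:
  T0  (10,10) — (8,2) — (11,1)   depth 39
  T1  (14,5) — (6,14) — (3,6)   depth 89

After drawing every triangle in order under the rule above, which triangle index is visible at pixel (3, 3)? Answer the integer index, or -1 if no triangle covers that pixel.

T0:
  2·area = 26
  edge (10, 10)→(8, 2): d=(-2,-8) top-left  bias=+0
  edge (8, 2)→(11, 1): d=(3,-1) top-left  bias=+0
  edge (11, 1)→(10, 10): d=(-1,9) right/bottom  bias=-1
    (5,0)@(11, 1): e=[26,0,0] → ·  [on edge]
    (2,1)@(5, 3): e=[-26,0,52] → ·  [on edge]
    (4,1)@(9, 3): e=[6,4,16] → █
    (5,1)@(11, 3): e=[22,6,-2] → ·
    (4,2)@(9, 5): e=[2,10,14] → █
    (5,2)@(11, 5): e=[18,12,-4] → ·
    (4,3)@(9, 7): e=[-2,16,12] → ·
  covered (2 px):
    · · · · · · ·
    · · · · █ · ·
    · · · · █ · ·
    · · · · · · ·
    · · · · · · ·
    · · · · · · ·
    · · · · · · ·
T1:
  2·area = 91
  edge (14, 5)→(6, 14): d=(-8,9) right/bottom  bias=-1
  edge (6, 14)→(3, 6): d=(-3,-8) top-left  bias=+0
  edge (3, 6)→(14, 5): d=(11,-1) top-left  bias=+0
    (2,3)@(5, 7): e=[65,13,13] → █
    (3,3)@(7, 7): e=[47,29,15] → █
    (4,3)@(9, 7): e=[29,45,17] → █
    (5,3)@(11, 7): e=[11,61,19] → █
    (6,3)@(13, 7): e=[-7,77,21] → ·
    (2,4)@(5, 9): e=[49,7,35] → █
    (5,4)@(11, 9): e=[-5,55,41] → ·
    (2,5)@(5, 11): e=[33,1,57] → █
    (4,5)@(9, 11): e=[-3,33,61] → ·
    (2,6)@(5, 13): e=[17,-5,79] → ·
    (3,6)@(7, 13): e=[-1,11,81] → ·
  covered (9 px):
    · · · · · · ·
    · · · · · · ·
    · · · · · · ·
    · · █ █ █ █ ·
    · · █ █ █ · ·
    · · █ █ · · ·
    · · · · · · ·

Z-buffer (winner per pixel, '.' = empty):
  . . . . . . .
  . . . . 0 . .
  . . . . 0 . .
  . . 1 1 1 1 .
  . . 1 1 1 . .
  . . 1 1 . . .
  . . . . . . .

Result: 1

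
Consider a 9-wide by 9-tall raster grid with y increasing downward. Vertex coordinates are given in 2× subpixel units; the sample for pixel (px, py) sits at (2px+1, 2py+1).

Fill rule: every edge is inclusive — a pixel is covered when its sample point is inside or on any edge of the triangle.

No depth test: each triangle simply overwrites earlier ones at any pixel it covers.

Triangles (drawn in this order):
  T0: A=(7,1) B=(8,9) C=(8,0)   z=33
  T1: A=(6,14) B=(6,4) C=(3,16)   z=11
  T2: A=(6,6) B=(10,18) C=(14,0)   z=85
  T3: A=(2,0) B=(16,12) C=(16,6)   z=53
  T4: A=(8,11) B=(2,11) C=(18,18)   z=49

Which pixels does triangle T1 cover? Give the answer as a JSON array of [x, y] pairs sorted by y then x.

T0:
  2·area = 9  (B↔C swapped to make it positive)
  edge (7, 1)→(8, 0): d=(1,-1) inclusive
  edge (8, 0)→(8, 9): d=(0,9) inclusive
  edge (8, 9)→(7, 1): d=(-1,-8) inclusive
    (3,0)@(7, 1): e=[0,9,0] → X  [on edge]
    (4,0)@(9, 1): e=[2,-9,16] → .
    (2,1)@(5, 3): e=[0,27,-18] → .  [on edge]
    (3,1)@(7, 3): e=[2,9,-2] → .
    (1,2)@(3, 5): e=[0,45,-36] → .  [on edge]
    (0,3)@(1, 7): e=[0,63,-54] → .  [on edge]
    (4,8)@(9, 17): e=[18,-9,0] → .  [on edge]
  covered (1 px):
    . . . X . . . . .
    . . . . . . . . .
    . . . . . . . . .
    . . . . . . . . .
    . . . . . . . . .
    . . . . . . . . .
    . . . . . . . . .
    . . . . . . . . .
    . . . . . . . . .
T1:
  2·area = 30  (B↔C swapped to make it positive)
  edge (6, 14)→(3, 16): d=(-3,2) inclusive
  edge (3, 16)→(6, 4): d=(3,-12) inclusive
  edge (6, 4)→(6, 14): d=(0,10) inclusive
    (2,4)@(5, 9): e=[17,3,10] → X
    (3,4)@(7, 9): e=[13,27,-10] → .
    (2,5)@(5, 11): e=[11,9,10] → X
    (3,5)@(7, 11): e=[7,33,-10] → .
    (2,6)@(5, 13): e=[5,15,10] → X
    (3,6)@(7, 13): e=[1,39,-10] → .
    (2,7)@(5, 15): e=[-1,21,10] → .
  covered (3 px):
    . . . . . . . . .
    . . . . . . . . .
    . . . . . . . . .
    . . . . . . . . .
    . . X . . . . . .
    . . X . . . . . .
    . . X . . . . . .
    . . . . . . . . .
    . . . . . . . . .
T2:
  2·area = 120  (B↔C swapped to make it positive)
  edge (6, 6)→(14, 0): d=(8,-6) inclusive
  edge (14, 0)→(10, 18): d=(-4,18) inclusive
  edge (10, 18)→(6, 6): d=(-4,-12) inclusive
    (6,0)@(13, 1): e=[2,14,104] → X
    (7,0)@(15, 1): e=[14,-22,128] → .
    (2,1)@(5, 3): e=[-30,150,0] → .  [on edge]
    (5,1)@(11, 3): e=[6,42,72] → X
    (7,1)@(15, 3): e=[30,-30,120] → .
    (4,2)@(9, 5): e=[10,70,40] → X
    (6,2)@(13, 5): e=[34,-2,88] → .
    (3,3)@(7, 7): e=[14,98,8] → X
    (6,3)@(13, 7): e=[50,-10,80] → .
    (3,4)@(7, 9): e=[30,90,0] → X  [on edge]
    (6,4)@(13, 9): e=[66,-18,72] → .
    (3,5)@(7, 11): e=[46,82,-8] → .
    (4,7)@(9, 15): e=[90,30,0] → X  [on edge]
  covered (16 px):
    . . . . . . X . .
    . . . . . X X . .
    . . . . X X . . .
    . . . X X X . . .
    . . . X X X . . .
    . . . . X X . . .
    . . . . X X . . .
    . . . . X . . . .
    . . . . . . . . .
T3:
  2·area = 84  (B↔C swapped to make it positive)
  edge (2, 0)→(16, 6): d=(14,6) inclusive
  edge (16, 6)→(16, 12): d=(0,6) inclusive
  edge (16, 12)→(2, 0): d=(-14,-12) inclusive
    (3,1)@(7, 3): e=[12,54,18] → X
    (4,1)@(9, 3): e=[0,42,42] → X  [on edge]
    (5,1)@(11, 3): e=[-12,30,66] → .
    (3,2)@(7, 5): e=[40,54,-10] → .
    (4,2)@(9, 5): e=[28,42,14] → X
    (5,2)@(11, 5): e=[16,30,38] → X
    (6,2)@(13, 5): e=[4,18,62] → X
    (7,2)@(15, 5): e=[-8,6,86] → .
    (4,3)@(9, 7): e=[56,42,-14] → .
    (5,3)@(11, 7): e=[44,30,10] → X
    (7,3)@(15, 7): e=[20,6,58] → X
    (8,3)@(17, 7): e=[8,-6,82] → .
  covered (11 px):
    . . . . . . . . .
    . . . X X . . . .
    . . . . X X X . .
    . . . . . X X X .
    . . . . . . X X .
    . . . . . . . X .
    . . . . . . . . .
    . . . . . . . . .
    . . . . . . . . .
T4:
  2·area = 42  (B↔C swapped to make it positive)
  edge (8, 11)→(18, 18): d=(10,7) inclusive
  edge (18, 18)→(2, 11): d=(-16,-7) inclusive
  edge (2, 11)→(8, 11): d=(6,0) inclusive
    (0,5)@(1, 11): e=[49,-7,0] → .  [on edge]
    (1,5)@(3, 11): e=[35,7,0] → X  [on edge]
    (2,5)@(5, 11): e=[21,21,0] → X  [on edge]
    (3,5)@(7, 11): e=[7,35,0] → X  [on edge]
    (4,5)@(9, 11): e=[-7,49,0] → .  [on edge]
    (5,5)@(11, 11): e=[-21,63,0] → .  [on edge]
    (6,5)@(13, 11): e=[-35,77,0] → .  [on edge]
    (7,5)@(15, 11): e=[-49,91,0] → .  [on edge]
    (8,5)@(17, 11): e=[-63,105,0] → .  [on edge]
    (1,6)@(3, 13): e=[55,-25,12] → .
    (2,6)@(5, 13): e=[41,-11,12] → .
    (3,6)@(7, 13): e=[27,3,12] → X
  covered (6 px):
    . . . . . . . . .
    . . . . . . . . .
    . . . . . . . . .
    . . . . . . . . .
    . . . . . . . . .
    . X X X . . . . .
    . . . X X . . . .
    . . . . . . X . .
    . . . . . . . . .

Result: [[2,4],[2,5],[2,6]]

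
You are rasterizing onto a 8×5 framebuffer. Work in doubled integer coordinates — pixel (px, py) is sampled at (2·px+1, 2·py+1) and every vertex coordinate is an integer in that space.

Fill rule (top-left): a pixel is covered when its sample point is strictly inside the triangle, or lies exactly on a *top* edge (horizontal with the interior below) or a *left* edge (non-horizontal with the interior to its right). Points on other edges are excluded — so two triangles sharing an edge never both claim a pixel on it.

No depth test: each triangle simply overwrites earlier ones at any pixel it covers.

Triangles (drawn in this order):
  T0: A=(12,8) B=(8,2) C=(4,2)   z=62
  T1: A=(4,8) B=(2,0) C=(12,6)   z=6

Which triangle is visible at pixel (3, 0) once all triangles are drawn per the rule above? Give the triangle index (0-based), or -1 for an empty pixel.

T0:
  2·area = 24  (B↔C swapped to make it positive)
  edge (12, 8)→(4, 2): d=(-8,-6) top-left  bias=+0
  edge (4, 2)→(8, 2): d=(4,0) top-left  bias=+0
  edge (8, 2)→(12, 8): d=(4,6) right/bottom  bias=-1
    (3,1)@(7, 3): e=[10,4,10] → #
    (4,1)@(9, 3): e=[22,4,-2] → ·
    (3,2)@(7, 5): e=[-6,12,18] → ·
    (4,2)@(9, 5): e=[6,12,6] → #
    (5,2)@(11, 5): e=[18,12,-6] → ·
    (4,3)@(9, 7): e=[-10,20,14] → ·
    (5,3)@(11, 7): e=[2,20,2] → #
    (6,3)@(13, 7): e=[14,20,-10] → ·
    (5,4)@(11, 9): e=[-14,28,10] → ·
  covered (3 px):
    · · · · · · · ·
    · · · # · · · ·
    · · · · # · · ·
    · · · · · # · ·
    · · · · · · · ·
T1:
  2·area = 68
  edge (4, 8)→(2, 0): d=(-2,-8) top-left  bias=+0
  edge (2, 0)→(12, 6): d=(10,6) right/bottom  bias=-1
  edge (12, 6)→(4, 8): d=(-8,2) right/bottom  bias=-1
    (1,0)@(3, 1): e=[6,4,58] → #
    (2,0)@(5, 1): e=[22,-8,54] → ·
    (1,1)@(3, 3): e=[2,24,42] → #
    (2,1)@(5, 3): e=[18,12,38] → #
    (3,1)@(7, 3): e=[34,0,34] → ·  [on edge]
    (1,2)@(3, 5): e=[-2,44,26] → ·
    (2,2)@(5, 5): e=[14,32,22] → #
    (3,2)@(7, 5): e=[30,20,18] → #
    (4,2)@(9, 5): e=[46,8,14] → #
    (5,2)@(11, 5): e=[62,-4,10] → ·
    (2,3)@(5, 7): e=[10,52,6] → #
    (4,3)@(9, 7): e=[42,28,-2] → ·
  covered (8 px):
    · # · · · · · ·
    · # # · · · · ·
    · · # # # · · ·
    · · # # · · · ·
    · · · · · · · ·

Z-buffer (winner per pixel, '.' = empty):
  . 1 . . . . . .
  . 1 1 0 . . . .
  . . 1 1 1 . . .
  . . 1 1 . 0 . .
  . . . . . . . .

Answer: -1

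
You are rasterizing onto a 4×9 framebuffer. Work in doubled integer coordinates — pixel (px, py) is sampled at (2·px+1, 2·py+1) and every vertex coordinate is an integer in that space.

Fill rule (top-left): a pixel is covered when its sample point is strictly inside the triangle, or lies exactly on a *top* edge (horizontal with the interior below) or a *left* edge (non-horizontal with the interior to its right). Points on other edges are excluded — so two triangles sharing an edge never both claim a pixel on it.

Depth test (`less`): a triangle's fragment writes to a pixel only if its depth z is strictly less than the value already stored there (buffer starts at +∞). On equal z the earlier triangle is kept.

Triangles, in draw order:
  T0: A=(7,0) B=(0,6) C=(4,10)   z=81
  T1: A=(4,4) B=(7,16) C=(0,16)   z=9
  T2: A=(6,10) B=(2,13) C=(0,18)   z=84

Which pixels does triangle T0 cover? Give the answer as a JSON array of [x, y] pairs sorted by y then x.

T0:
  2·area = 52  (B↔C swapped to make it positive)
  edge (7, 0)→(4, 10): d=(-3,10) right/bottom  bias=-1
  edge (4, 10)→(0, 6): d=(-4,-4) top-left  bias=+0
  edge (0, 6)→(7, 0): d=(7,-6) top-left  bias=+0
    (2,1)@(5, 3): e=[11,32,9] → █
    (3,1)@(7, 3): e=[-9,40,21] → ·
    (1,2)@(3, 5): e=[25,16,11] → █
    (3,2)@(7, 5): e=[-15,32,35] → ·
    (0,3)@(1, 7): e=[39,0,13] → █  [on edge]
    (2,3)@(5, 7): e=[-1,16,37] → ·
    (0,4)@(1, 9): e=[33,-8,27] → ·
    (1,4)@(3, 9): e=[13,0,39] → █  [on edge]
    (2,4)@(5, 9): e=[-7,8,51] → ·
    (1,5)@(3, 11): e=[7,-8,53] → ·
    (2,5)@(5, 11): e=[-13,0,65] → ·  [on edge]
    (3,6)@(7, 13): e=[-39,0,91] → ·  [on edge]
  covered (6 px):
    · · · ·
    · · █ ·
    · █ █ ·
    █ █ · ·
    · █ · ·
    · · · ·
    · · · ·
    · · · ·
    · · · ·
T1:
  2·area = 84
  edge (4, 4)→(7, 16): d=(3,12) right/bottom  bias=-1
  edge (7, 16)→(0, 16): d=(-7,0) right/bottom  bias=-1
  edge (0, 16)→(4, 4): d=(4,-12) top-left  bias=+0
    (2,0)@(5, 1): e=[-21,105,0] → ·  [on edge]
    (1,3)@(3, 7): e=[21,63,0] → █  [on edge]
    (2,3)@(5, 7): e=[-3,63,24] → ·
    (1,4)@(3, 9): e=[27,49,8] → █
    (2,4)@(5, 9): e=[3,49,32] → █
    (3,4)@(7, 9): e=[-21,49,56] → ·
    (1,5)@(3, 11): e=[33,35,16] → █
    (3,5)@(7, 11): e=[-15,35,64] → ·
    (0,6)@(1, 13): e=[63,21,0] → █  [on edge]
    (3,6)@(7, 13): e=[-9,21,72] → ·
    (0,7)@(1, 15): e=[69,7,8] → █
    (3,7)@(7, 15): e=[-3,7,80] → ·
  covered (11 px):
    · · · ·
    · · · ·
    · · · ·
    · █ · ·
    · █ █ ·
    · █ █ ·
    █ █ █ ·
    █ █ █ ·
    · · · ·
T2:
  2·area = 14  (B↔C swapped to make it positive)
  edge (6, 10)→(0, 18): d=(-6,8) right/bottom  bias=-1
  edge (0, 18)→(2, 13): d=(2,-5) top-left  bias=+0
  edge (2, 13)→(6, 10): d=(4,-3) top-left  bias=+0
    (2,5)@(5, 11): e=[2,11,1] → █
    (3,5)@(7, 11): e=[-14,21,7] → ·
    (1,6)@(3, 13): e=[6,5,3] → █
    (2,6)@(5, 13): e=[-10,15,9] → ·
    (1,7)@(3, 15): e=[-6,9,11] → ·
  covered (2 px):
    · · · ·
    · · · ·
    · · · ·
    · · · ·
    · · · ·
    · · █ ·
    · █ · ·
    · · · ·
    · · · ·

Result: [[2,1],[1,2],[2,2],[0,3],[1,3],[1,4]]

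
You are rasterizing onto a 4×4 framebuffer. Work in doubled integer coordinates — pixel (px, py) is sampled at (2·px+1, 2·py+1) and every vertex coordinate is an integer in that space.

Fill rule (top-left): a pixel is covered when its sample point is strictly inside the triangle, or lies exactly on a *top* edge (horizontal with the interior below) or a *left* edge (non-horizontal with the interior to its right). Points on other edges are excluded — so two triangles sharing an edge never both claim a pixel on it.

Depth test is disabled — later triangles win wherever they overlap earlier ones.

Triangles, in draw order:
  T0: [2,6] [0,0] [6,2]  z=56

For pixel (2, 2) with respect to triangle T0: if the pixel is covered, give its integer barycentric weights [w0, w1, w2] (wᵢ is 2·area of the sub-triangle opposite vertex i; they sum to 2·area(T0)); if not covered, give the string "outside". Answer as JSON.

T0:
  2·area = 32
  edge (2, 6)→(0, 0): d=(-2,-6) top-left  bias=+0
  edge (0, 0)→(6, 2): d=(6,2) right/bottom  bias=-1
  edge (6, 2)→(2, 6): d=(-4,4) right/bottom  bias=-1
    (0,0)@(1, 1): e=[4,4,24] → #
    (1,0)@(3, 1): e=[16,0,16] → ·  [on edge]
    (3,0)@(7, 1): e=[40,-8,0] → ·  [on edge]
    (0,1)@(1, 3): e=[0,16,16] → #  [on edge]
    (1,1)@(3, 3): e=[12,12,8] → #
    (2,1)@(5, 3): e=[24,8,0] → ·  [on edge]
    (0,2)@(1, 5): e=[-4,28,8] → ·
    (1,2)@(3, 5): e=[8,24,0] → ·  [on edge]
    (0,3)@(1, 7): e=[-8,40,0] → ·  [on edge]
  covered (3 px):
    # · · ·
    # # · ·
    · · · ·
    · · · ·

Result: "outside"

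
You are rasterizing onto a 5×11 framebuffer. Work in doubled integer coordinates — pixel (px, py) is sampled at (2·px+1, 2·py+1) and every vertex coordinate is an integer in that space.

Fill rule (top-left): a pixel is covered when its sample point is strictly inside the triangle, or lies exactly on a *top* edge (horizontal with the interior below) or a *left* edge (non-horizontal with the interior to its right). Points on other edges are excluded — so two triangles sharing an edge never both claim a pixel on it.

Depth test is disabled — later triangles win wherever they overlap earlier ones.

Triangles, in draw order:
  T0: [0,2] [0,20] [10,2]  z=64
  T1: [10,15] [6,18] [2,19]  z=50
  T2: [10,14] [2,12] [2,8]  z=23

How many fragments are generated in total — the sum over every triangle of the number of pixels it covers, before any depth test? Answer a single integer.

T0:
  2·area = 180  (B↔C swapped to make it positive)
  edge (0, 2)→(10, 2): d=(10,0) top-left  bias=+0
  edge (10, 2)→(0, 20): d=(-10,18) right/bottom  bias=-1
  edge (0, 20)→(0, 2): d=(0,-18) top-left  bias=+0
    (0,1)@(1, 3): e=[10,152,18] → #
    (1,1)@(3, 3): e=[10,116,54] → #
    (2,1)@(5, 3): e=[10,80,90] → #
    (3,1)@(7, 3): e=[10,44,126] → #
    (4,1)@(9, 3): e=[10,8,162] → #
    (0,2)@(1, 5): e=[30,132,18] → #
    (4,2)@(9, 5): e=[30,-12,162] → ·
    (0,3)@(1, 7): e=[50,112,18] → #
    (4,3)@(9, 7): e=[50,-32,162] → ·
    (0,4)@(1, 9): e=[70,92,18] → #
    (3,4)@(7, 9): e=[70,-16,126] → ·
    (0,5)@(1, 11): e=[90,72,18] → #
    (2,5)@(5, 11): e=[90,0,90] → ·  [on edge]
  covered (22 px):
    · · · · ·
    # # # # #
    # # # # ·
    # # # # ·
    # # # · ·
    # # · · ·
    # # · · ·
    # · · · ·
    # · · · ·
    · · · · ·
    · · · · ·
T1:
  2·area = 8
  edge (10, 15)→(6, 18): d=(-4,3) right/bottom  bias=-1
  edge (6, 18)→(2, 19): d=(-4,1) right/bottom  bias=-1
  edge (2, 19)→(10, 15): d=(8,-4) top-left  bias=+0
    (3,8)@(7, 17): e=[1,3,4] → #
    (4,8)@(9, 17): e=[-5,1,12] → ·
    (3,9)@(7, 19): e=[-7,-5,20] → ·
  covered (1 px):
    · · · · ·
    · · · · ·
    · · · · ·
    · · · · ·
    · · · · ·
    · · · · ·
    · · · · ·
    · · · · ·
    · · · # ·
    · · · · ·
    · · · · ·
T2:
  2·area = 32
  edge (10, 14)→(2, 12): d=(-8,-2) top-left  bias=+0
  edge (2, 12)→(2, 8): d=(0,-4) top-left  bias=+0
  edge (2, 8)→(10, 14): d=(8,6) right/bottom  bias=-1
    (1,4)@(3, 9): e=[26,4,2] → #
    (2,4)@(5, 9): e=[30,12,-10] → ·
    (1,5)@(3, 11): e=[10,4,18] → #
    (2,5)@(5, 11): e=[14,12,6] → #
    (3,5)@(7, 11): e=[18,20,-6] → ·
    (1,6)@(3, 13): e=[-6,4,34] → ·
    (2,6)@(5, 13): e=[-2,12,22] → ·
    (3,6)@(7, 13): e=[2,20,10] → #
    (4,6)@(9, 13): e=[6,28,-2] → ·
    (3,7)@(7, 15): e=[-14,20,26] → ·
  covered (4 px):
    · · · · ·
    · · · · ·
    · · · · ·
    · · · · ·
    · # · · ·
    · # # · ·
    · · · # ·
    · · · · ·
    · · · · ·
    · · · · ·
    · · · · ·

Result: 27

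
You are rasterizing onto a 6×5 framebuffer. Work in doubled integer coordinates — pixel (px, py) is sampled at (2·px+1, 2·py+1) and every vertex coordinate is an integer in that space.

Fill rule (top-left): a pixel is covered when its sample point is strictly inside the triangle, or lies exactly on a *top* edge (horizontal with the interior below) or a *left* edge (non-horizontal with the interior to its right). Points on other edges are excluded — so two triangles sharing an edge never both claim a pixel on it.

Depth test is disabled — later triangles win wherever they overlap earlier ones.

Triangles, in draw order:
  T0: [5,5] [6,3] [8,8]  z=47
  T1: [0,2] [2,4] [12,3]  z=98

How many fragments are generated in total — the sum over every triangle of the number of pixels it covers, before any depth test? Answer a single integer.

T0:
  2·area = 9
  edge (5, 5)→(6, 3): d=(1,-2) top-left  bias=+0
  edge (6, 3)→(8, 8): d=(2,5) right/bottom  bias=-1
  edge (8, 8)→(5, 5): d=(-3,-3) top-left  bias=+0
    (0,0)@(1, 1): e=[-12,21,0] → ·  [on edge]
    (3,0)@(7, 1): e=[0,-9,18] → ·  [on edge]
    (1,1)@(3, 3): e=[-6,15,0] → ·  [on edge]
    (2,2)@(5, 5): e=[0,9,0] → #  [on edge]
    (3,2)@(7, 5): e=[4,-1,6] → ·
    (2,3)@(5, 7): e=[2,13,-6] → ·
    (3,3)@(7, 7): e=[6,3,0] → #  [on edge]
    (4,3)@(9, 7): e=[10,-7,6] → ·
    (1,4)@(3, 9): e=[0,27,-18] → ·  [on edge]
    (3,4)@(7, 9): e=[8,7,-6] → ·
    (4,4)@(9, 9): e=[12,-3,0] → ·  [on edge]
  covered (2 px):
    · · · · · ·
    · · · · · ·
    · · # · · ·
    · · · # · ·
    · · · · · ·
T1:
  2·area = 22  (B↔C swapped to make it positive)
  edge (0, 2)→(12, 3): d=(12,1) right/bottom  bias=-1
  edge (12, 3)→(2, 4): d=(-10,1) right/bottom  bias=-1
  edge (2, 4)→(0, 2): d=(-2,-2) top-left  bias=+0
    (0,1)@(1, 3): e=[11,11,0] → #  [on edge]
    (1,1)@(3, 3): e=[9,9,4] → #
    (2,1)@(5, 3): e=[7,7,8] → #
    (3,1)@(7, 3): e=[5,5,12] → #
    (4,1)@(9, 3): e=[3,3,16] → #
    (5,1)@(11, 3): e=[1,1,20] → #
    (0,2)@(1, 5): e=[35,-9,-4] → ·
    (1,2)@(3, 5): e=[33,-11,0] → ·  [on edge]
    (2,2)@(5, 5): e=[31,-13,4] → ·
    (3,2)@(7, 5): e=[29,-15,8] → ·
    (4,2)@(9, 5): e=[27,-17,12] → ·
    (5,2)@(11, 5): e=[25,-19,16] → ·
    (2,3)@(5, 7): e=[55,-33,0] → ·  [on edge]
    (3,4)@(7, 9): e=[77,-55,0] → ·  [on edge]
  covered (6 px):
    · · · · · ·
    # # # # # #
    · · · · · ·
    · · · · · ·
    · · · · · ·

Result: 8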